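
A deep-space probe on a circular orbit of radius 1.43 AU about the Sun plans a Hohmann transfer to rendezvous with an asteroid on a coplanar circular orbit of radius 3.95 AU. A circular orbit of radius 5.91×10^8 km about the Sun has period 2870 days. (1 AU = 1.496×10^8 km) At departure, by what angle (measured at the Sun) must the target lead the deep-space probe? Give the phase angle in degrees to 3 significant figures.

From Kepler's third law T² = 4π²r³/μ at r = 5.91×10^8 km, T = 2870 days = 2870 × 86400 s = 2.47968×10^8 s: μ = 4π²r³/T² = 1.32535×10^11 km³/s².
In km: r₁ = 1.43 × 1.496×10^8 = 2.13928×10^8 km; r₂ = 3.95 × 1.496×10^8 = 5.9092×10^8 km.
The Hohmann ellipse has a_t = (r₁ + r₂)/2 = 4.02424×10^8 km.
The half-period of the transfer ellipse is t = π√(a_t³/μ) = 6.9664×10^7 s.
Target angular speed ω₂ = √(μ/r₂³) = 2.5344×10^-8 rad/s.
Angle swept by the target during transfer: ω₂·t = 1.766 rad = 101.2°.
Arrival is 180° from departure on the ellipse, so φ = 180° − 101.2° = 78.8°.

φ = 78.8°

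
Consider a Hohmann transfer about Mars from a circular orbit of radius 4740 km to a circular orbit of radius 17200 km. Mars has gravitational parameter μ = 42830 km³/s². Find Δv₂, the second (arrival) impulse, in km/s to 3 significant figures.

Semi-major axis of the transfer orbit: a_t = (4740 + 17200)/2 = 10970 km.
Circular speed at r = 17200 km: v_c = √(μ/r) = 1.5780 km/s.
Transfer-orbit speed at the same r (vis-viva, a = a_t): v_t = √[μ(2/r − 1/a_t)] = 1.0373 km/s.
Δv₂ = |v_t − v_c| = |1.0373 − 1.5780| = 0.5407 km/s.

Δv₂ = 0.541 km/s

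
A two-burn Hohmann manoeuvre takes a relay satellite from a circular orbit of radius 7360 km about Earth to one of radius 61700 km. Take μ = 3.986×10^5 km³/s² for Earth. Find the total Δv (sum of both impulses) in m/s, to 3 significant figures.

The Hohmann ellipse has a_t = (r₁ + r₂)/2 = 34530 km.
Circular speed at r₁: v₁ = √(μ/r₁) = √(3.986×10^5/7360) = 7.359 km/s.
Transfer-orbit speed at r₁ (vis-viva): v_p = √[μ(2/r₁ − 1/a_t)] = 9.837 km/s.
First burn Δv₁ = |v_p − v₁| = 2.478 km/s.
Circular speed at r₂: v₂ = √(μ/r₂) = 2.5417 km/s.
Transfer-orbit speed at r₂: v_a = √[μ(2/r₂ − 1/a_t)] = 1.1735 km/s.
Second burn Δv₂ = |v₂ − v_a| = 1.368 km/s.
Total Δv = Δv₁ + Δv₂ = 3.846 km/s.

Δv = 3850 m/s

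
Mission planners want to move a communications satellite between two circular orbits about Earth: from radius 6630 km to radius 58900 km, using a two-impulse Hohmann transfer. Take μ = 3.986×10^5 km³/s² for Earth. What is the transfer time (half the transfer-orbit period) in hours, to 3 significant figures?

Transfer-ellipse semi-major axis a_t = (r₁ + r₂)/2 = (6630 + 58900)/2 = 32765 km.
Half the transfer-orbit period gives t = π√(a_t³/μ) = 29510 s.
Converting: 29510 s ÷ 3600 s/hour = 8.20 hours.

t = 8.20 hours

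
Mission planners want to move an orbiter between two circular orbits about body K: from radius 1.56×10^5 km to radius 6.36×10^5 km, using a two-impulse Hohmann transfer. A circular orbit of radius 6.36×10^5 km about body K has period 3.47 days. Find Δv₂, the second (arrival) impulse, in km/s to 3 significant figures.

From Kepler's third law T² = 4π²r³/μ at r = 6.36×10^5 km, T = 3.47 days = 3.47 × 86400 s = 2.99808×10^5 s: μ = 4π²r³/T² = 1.12991×10^8 km³/s².
Transfer-ellipse semi-major axis a_t = (r₁ + r₂)/2 = (1.560×10^5 + 6.360×10^5)/2 = 3.960×10^5 km.
On the circular orbit at r = 6.360×10^5 km, v_c = √(μ/r) = 13.329 km/s.
Transfer-orbit speed at the same r (vis-viva, a = a_t): v_t = √[μ(2/r − 1/a_t)] = 8.3658 km/s.
Δv₂ = |v_t − v_c| = |8.3658 − 13.329| = 4.963 km/s.

Δv₂ = 4.96 km/s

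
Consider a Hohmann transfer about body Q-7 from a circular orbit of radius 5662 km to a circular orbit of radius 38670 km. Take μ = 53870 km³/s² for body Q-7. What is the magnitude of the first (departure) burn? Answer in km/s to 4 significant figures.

Δv₁ = 0.9896 km/s

Semi-major axis of the transfer orbit: a_t = (5662 + 38670)/2 = 22166 km.
On the circular orbit at r = 5662 km, v_c = √(μ/r) = 3.0845 km/s.
Transfer-orbit speed at the same r (vis-viva, a = a_t): v_t = √[μ(2/r − 1/a_t)] = 4.0741 km/s.
Δv₁ = |v_t − v_c| = |4.0741 − 3.0845| = 0.9896 km/s.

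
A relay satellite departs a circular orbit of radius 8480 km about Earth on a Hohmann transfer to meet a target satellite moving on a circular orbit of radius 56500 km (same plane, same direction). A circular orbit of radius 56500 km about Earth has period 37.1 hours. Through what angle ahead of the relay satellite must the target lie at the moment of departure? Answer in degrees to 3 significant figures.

From Kepler's third law T² = 4π²r³/μ at r = 56500 km, T = 37.1 hours = 37.1 × 3600 s = 1.3356×10^5 s: μ = 4π²r³/T² = 3.99165×10^5 km³/s².
The Hohmann ellipse has a_t = (r₁ + r₂)/2 = 32490 km.
The half-period of the transfer ellipse is t = π√(a_t³/μ) = 29120 s.
Target angular speed ω₂ = √(μ/r₂³) = 4.7044×10^-5 rad/s.
Angle swept by the target during transfer: ω₂·t = 1.3699 rad = 78.49°.
The relay satellite traverses 180° on the transfer ellipse, so the target must lead by 180° − 78.49° = 102°.

φ = 102°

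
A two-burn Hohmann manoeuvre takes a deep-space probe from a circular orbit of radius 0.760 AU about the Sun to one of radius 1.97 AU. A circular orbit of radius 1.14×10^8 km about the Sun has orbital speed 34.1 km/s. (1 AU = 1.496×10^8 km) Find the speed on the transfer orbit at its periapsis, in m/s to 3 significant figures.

v = 41000 m/s

From the circular-orbit relation v² = μ/r at r = 1.14×10^8 km: μ = v²r = (34.1)² × 1.14×10^8 = 1.32560×10^11 km³/s².
In km: r₁ = 0.760 × 1.496×10^8 = 1.13696×10^8 km; r₂ = 1.97 × 1.496×10^8 = 2.94712×10^8 km.
Semi-major axis of the transfer orbit: a_t = (1.13696×10^8 + 2.94712×10^8)/2 = 2.04204×10^8 km.
At periapsis, r = 1.13696×10^8 km.
Vis-viva: v = √[μ(2/r − 1/a_t)] = √[1.32560×10^11 × (2/1.13696×10^8 − 1/2.04204×10^8)] = 41.02 km/s.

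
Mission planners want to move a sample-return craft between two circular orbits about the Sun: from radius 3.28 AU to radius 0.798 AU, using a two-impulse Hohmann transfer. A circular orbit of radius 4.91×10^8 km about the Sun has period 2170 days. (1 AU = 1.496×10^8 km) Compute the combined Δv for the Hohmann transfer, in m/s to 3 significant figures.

Δv = 15100 m/s

From Kepler's third law T² = 4π²r³/μ at r = 4.91×10^8 km, T = 2170 days = 2170 × 86400 s = 1.87488×10^8 s: μ = 4π²r³/T² = 1.32940×10^11 km³/s².
In km: r₁ = 3.28 × 1.496×10^8 = 4.90688×10^8 km; r₂ = 0.798 × 1.496×10^8 = 1.193808×10^8 km.
Transfer-ellipse semi-major axis a_t = (r₁ + r₂)/2 = (4.90688×10^8 + 1.193808×10^8)/2 = 3.050344×10^8 km.
Circular speed at r₁: v₁ = √(μ/r₁) = √(1.32940×10^11/4.90688×10^8) = 16.460 km/s.
On the transfer ellipse at r₁, vis-viva equation gives v_a = √[μ(2/r₁ − 1/a_t)] = 10.297 km/s.
First burn Δv₁ = |v_a − v₁| = 6.163 km/s.
Circular speed at r₂: v₂ = √(μ/r₂) = 33.370 km/s.
Transfer-orbit speed at r₂: v_p = √[μ(2/r₂ − 1/a_t)] = 42.324 km/s.
Second burn Δv₂ = |v₂ − v_p| = 8.954 km/s.
Total Δv = Δv₁ + Δv₂ = 15.12 km/s.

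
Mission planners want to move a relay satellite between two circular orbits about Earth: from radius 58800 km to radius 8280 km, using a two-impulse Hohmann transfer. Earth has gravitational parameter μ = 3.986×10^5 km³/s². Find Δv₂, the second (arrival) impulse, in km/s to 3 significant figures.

Δv₂ = 2.25 km/s

Semi-major axis of the transfer orbit: a_t = (58800 + 8280)/2 = 33540 km.
Circular speed at r = 8280 km: v_c = √(μ/r) = 6.9383 km/s.
Vis-viva on the transfer ellipse at r = 8280 km gives v_t = √[μ(2/r − 1/a_t)] = 9.1867 km/s.
Δv₂ = |v_t − v_c| = |9.1867 − 6.9383| = 2.248 km/s.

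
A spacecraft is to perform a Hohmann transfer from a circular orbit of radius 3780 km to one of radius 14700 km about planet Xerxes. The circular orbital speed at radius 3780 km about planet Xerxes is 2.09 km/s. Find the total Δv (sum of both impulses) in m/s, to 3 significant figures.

From the circular-orbit relation v² = μ/r at r = 3780 km: μ = v²r = (2.09)² × 3780 = 16511.4 km³/s².
The Hohmann ellipse has a_t = (r₁ + r₂)/2 = 9240 km.
At r₁ the circular-orbit speed is v₁ = √(μ/r₁) = 2.0900 km/s.
Transfer-orbit speed at r₁ (vis-viva equation): v_p = √[μ(2/r₁ − 1/a_t)] = 2.6361 km/s.
First burn Δv₁ = |v_p − v₁| = 0.5461 km/s.
At r₂, v₂ = √(μ/r₂) = 1.05982 km/s.
Transfer-orbit speed at r₂: v_a = √[μ(2/r₂ − 1/a_t)] = 0.677865 km/s.
Second burn Δv₂ = |v₂ − v_a| = 0.3820 km/s.
Total Δv = Δv₁ + Δv₂ = 0.9281 km/s.

Δv = 928 m/s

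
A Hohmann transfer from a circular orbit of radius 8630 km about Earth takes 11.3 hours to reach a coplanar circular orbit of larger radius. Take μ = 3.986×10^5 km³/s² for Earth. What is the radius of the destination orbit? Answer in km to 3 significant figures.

r₂ = 72500 km

Transfer time t = 11.3 hours = 40680 s, and t = π√(a_t³/μ).
So a_t = (μ t²/π²)^(1/3) = (3.986×10^5 × (40680)² / π²)^(1/3) = 40582 km.
Since a_t = (r₁ + r₂)/2, r₂ = 2a_t − r₁ = 2×40582 − 8630 = 72534 km.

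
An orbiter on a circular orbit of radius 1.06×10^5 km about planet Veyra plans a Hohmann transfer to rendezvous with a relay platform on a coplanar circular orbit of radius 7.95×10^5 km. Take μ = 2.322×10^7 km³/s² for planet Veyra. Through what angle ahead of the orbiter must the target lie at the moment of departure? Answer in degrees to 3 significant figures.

φ = 103°

Semi-major axis of the transfer orbit: a_t = (1.060×10^5 + 7.950×10^5)/2 = 4.505×10^5 km.
Transfer time t = π√(a_t³/μ) = 1.971×10^5 s.
The target's mean motion on its circular orbit is ω₂ = √(μ/r₂³) = 6.798×10^-6 rad/s.
Angle swept by the target during transfer: ω₂·t = 1.340 rad = 76.78°.
Arrival is 180° from departure on the ellipse, so φ = 180° − 76.78° = 103°.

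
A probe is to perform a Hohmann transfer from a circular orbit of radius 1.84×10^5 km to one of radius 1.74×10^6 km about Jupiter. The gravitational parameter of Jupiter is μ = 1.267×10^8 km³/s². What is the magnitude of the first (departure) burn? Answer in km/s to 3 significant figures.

The Hohmann ellipse has a_t = (r₁ + r₂)/2 = 9.620×10^5 km.
On the circular orbit at r = 1.840×10^5 km, v_c = √(μ/r) = 26.24 km/s.
Vis-viva on the transfer ellipse at r = 1.840×10^5 km gives v_t = √[μ(2/r − 1/a_t)] = 35.29 km/s.
Δv₁ = |v_t − v_c| = |35.29 − 26.24| = 9.050 km/s.

Δv₁ = 9.05 km/s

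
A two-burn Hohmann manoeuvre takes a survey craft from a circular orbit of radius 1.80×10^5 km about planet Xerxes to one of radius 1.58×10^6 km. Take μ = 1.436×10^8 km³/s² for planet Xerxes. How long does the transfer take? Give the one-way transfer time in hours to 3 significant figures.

Semi-major axis of the transfer orbit: a_t = (1.800×10^5 + 1.580×10^6)/2 = 8.800×10^5 km.
Half the transfer-orbit period gives t = π√(a_t³/μ) = 2.164×10^5 s.
Converting: 2.164×10^5 s ÷ 3600 s/hour = 60.1 hours.

t = 60.1 hours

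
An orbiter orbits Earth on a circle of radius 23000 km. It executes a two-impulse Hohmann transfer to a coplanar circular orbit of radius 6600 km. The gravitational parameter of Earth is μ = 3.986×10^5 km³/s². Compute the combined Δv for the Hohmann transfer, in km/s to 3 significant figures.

Δv = 3.30 km/s

Semi-major axis of the transfer orbit: a_t = (23000 + 6600)/2 = 14800 km.
At r₁ the circular-orbit speed is v₁ = √(μ/r₁) = 4.163 km/s.
On the transfer ellipse at r₁, v² = μ(2/r − 1/a) gives v_a = √[μ(2/r₁ − 1/a_t)] = 2.780 km/s.
First burn Δv₁ = |v_a − v₁| = 1.383 km/s.
At r₂, v₂ = √(μ/r₂) = 7.771 km/s.
Transfer-orbit speed at r₂: v_p = √[μ(2/r₂ − 1/a_t)] = 9.688 km/s.
Second burn Δv₂ = |v₂ − v_p| = 1.917 km/s.
Total Δv = Δv₁ + Δv₂ = 3.300 km/s.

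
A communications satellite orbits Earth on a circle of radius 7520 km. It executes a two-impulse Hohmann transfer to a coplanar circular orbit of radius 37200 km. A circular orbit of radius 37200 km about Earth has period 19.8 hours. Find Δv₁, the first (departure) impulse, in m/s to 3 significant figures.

From Kepler's third law T² = 4π²r³/μ at r = 37200 km, T = 19.8 hours = 19.8 × 3600 s = 71280 s: μ = 4π²r³/T² = 3.99994×10^5 km³/s².
The Hohmann ellipse has a_t = (r₁ + r₂)/2 = 22360 km.
Circular speed at r = 7520 km: v_c = √(μ/r) = 7.293 km/s.
Transfer-orbit speed at the same r (vis-viva, a = a_t): v_t = √[μ(2/r − 1/a_t)] = 9.407 km/s.
Δv₁ = |v_t − v_c| = |9.407 − 7.293| = 2.114 km/s.

Δv₁ = 2110 m/s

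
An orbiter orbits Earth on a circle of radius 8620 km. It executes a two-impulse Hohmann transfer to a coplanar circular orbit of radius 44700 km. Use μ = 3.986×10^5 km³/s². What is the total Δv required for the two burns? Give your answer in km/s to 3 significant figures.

Δv = 3.29 km/s

Semi-major axis of the transfer orbit: a_t = (8620 + 44700)/2 = 26660 km.
Circular speed at r₁: v₁ = √(μ/r₁) = √(3.986×10^5/8620) = 6.800 km/s.
On the transfer ellipse at r₁, vis-viva gives v_p = √[μ(2/r₁ − 1/a_t)] = 8.805 km/s.
First burn Δv₁ = |v_p − v₁| = 2.005 km/s.
At r₂, v₂ = √(μ/r₂) = 2.986 km/s.
Transfer-orbit speed at r₂: v_a = √[μ(2/r₂ − 1/a_t)] = 1.698 km/s.
Second burn Δv₂ = |v₂ − v_a| = 1.288 km/s.
Total Δv = Δv₁ + Δv₂ = 3.293 km/s.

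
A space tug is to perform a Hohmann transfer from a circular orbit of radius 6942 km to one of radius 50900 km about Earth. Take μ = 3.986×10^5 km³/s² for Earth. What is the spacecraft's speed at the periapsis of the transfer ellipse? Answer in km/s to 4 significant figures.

v = 10.05 km/s

The Hohmann ellipse has a_t = (r₁ + r₂)/2 = 28921 km.
The periapsis of the transfer ellipse is at r = 6942 km.
Vis-viva: v = √[μ(2/r − 1/a_t)] = √[3.986×10^5 × (2/6942 − 1/28921)] = 10.05 km/s.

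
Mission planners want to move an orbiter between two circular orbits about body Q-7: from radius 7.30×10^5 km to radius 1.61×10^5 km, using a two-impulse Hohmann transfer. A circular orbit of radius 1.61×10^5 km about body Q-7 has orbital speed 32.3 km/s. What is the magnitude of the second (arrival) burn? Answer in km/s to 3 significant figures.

Δv₂ = 9.05 km/s

From the circular-orbit relation v² = μ/r at r = 1.61×10^5 km: μ = v²r = (32.3)² × 1.61×10^5 = 1.67970×10^8 km³/s².
Transfer-ellipse semi-major axis a_t = (r₁ + r₂)/2 = (7.300×10^5 + 1.610×10^5)/2 = 4.455×10^5 km.
Circular speed at r = 1.610×10^5 km: v_c = √(μ/r) = 32.300 km/s.
Vis-viva on the transfer ellipse at r = 1.610×10^5 km gives v_t = √[μ(2/r − 1/a_t)] = 41.347 km/s.
Δv₂ = |v_t − v_c| = |41.347 − 32.300| = 9.047 km/s.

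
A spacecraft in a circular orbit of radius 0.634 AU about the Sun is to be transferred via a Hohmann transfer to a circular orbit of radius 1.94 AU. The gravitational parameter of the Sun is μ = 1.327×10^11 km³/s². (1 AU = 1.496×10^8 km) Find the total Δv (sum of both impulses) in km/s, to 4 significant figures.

Δv = 14.89 km/s

In km: r₁ = 0.634 × 1.496×10^8 = 9.48464×10^7 km; r₂ = 1.94 × 1.496×10^8 = 2.90224×10^8 km.
Semi-major axis of the transfer orbit: a_t = (9.48464×10^7 + 2.90224×10^8)/2 = 1.925352×10^8 km.
Circular speed at r₁: v₁ = √(μ/r₁) = √(1.327×10^11/9.48464×10^7) = 37.405 km/s.
Transfer-orbit speed at r₁ (v² = μ(2/r − 1/a)): v_p = √[μ(2/r₁ − 1/a_t)] = 45.924 km/s.
First burn Δv₁ = |v_p − v₁| = 8.519 km/s.
At r₂, v₂ = √(μ/r₂) = 21.383 km/s.
Transfer-orbit speed at r₂: v_a = √[μ(2/r₂ − 1/a_t)] = 15.008 km/s.
Second burn Δv₂ = |v₂ − v_a| = 6.375 km/s.
Total Δv = Δv₁ + Δv₂ = 14.89 km/s.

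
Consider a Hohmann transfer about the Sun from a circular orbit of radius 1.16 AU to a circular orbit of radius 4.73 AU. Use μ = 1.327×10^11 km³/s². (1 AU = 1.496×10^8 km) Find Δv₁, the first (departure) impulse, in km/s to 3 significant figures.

In km: r₁ = 1.16 × 1.496×10^8 = 1.73536×10^8 km; r₂ = 4.73 × 1.496×10^8 = 7.07608×10^8 km.
The Hohmann ellipse has a_t = (r₁ + r₂)/2 = 4.40572×10^8 km.
Circular speed at r = 1.73536×10^8 km: v_c = √(μ/r) = 27.653 km/s.
Transfer-orbit speed at the same r (vis-viva, a = a_t): v_t = √[μ(2/r − 1/a_t)] = 35.045 km/s.
Δv₁ = |v_t − v_c| = |35.045 − 27.653| = 7.392 km/s.

Δv₁ = 7.39 km/s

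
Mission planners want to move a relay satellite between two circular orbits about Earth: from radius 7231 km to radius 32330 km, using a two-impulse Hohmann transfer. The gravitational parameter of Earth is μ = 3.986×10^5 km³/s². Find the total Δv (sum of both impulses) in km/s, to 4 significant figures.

Δv = 3.456 km/s

Transfer-ellipse semi-major axis a_t = (r₁ + r₂)/2 = (7231 + 32330)/2 = 19780.5 km.
Circular speed at r₁: v₁ = √(μ/r₁) = √(3.986×10^5/7231) = 7.4245 km/s.
Transfer-orbit speed at r₁ (v² = μ(2/r − 1/a)): v_p = √[μ(2/r₁ − 1/a_t)] = 9.4919 km/s.
First burn Δv₁ = |v_p − v₁| = 2.0674 km/s.
At r₂, v₂ = √(μ/r₂) = 3.5113 km/s.
Transfer-orbit speed at r₂: v_a = √[μ(2/r₂ − 1/a_t)] = 2.1230 km/s.
Second burn Δv₂ = |v₂ − v_a| = 1.3883 km/s.
Δv = Δv₁ + Δv₂ = 2.0674 + 1.3883 = 3.456 km/s.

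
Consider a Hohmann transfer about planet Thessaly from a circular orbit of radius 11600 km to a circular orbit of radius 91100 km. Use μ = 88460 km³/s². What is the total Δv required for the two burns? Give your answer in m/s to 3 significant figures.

Δv = 1430 m/s

Semi-major axis of the transfer orbit: a_t = (11600 + 91100)/2 = 51350 km.
At r₁ the circular-orbit speed is v₁ = √(μ/r₁) = 2.7615 km/s.
Transfer-orbit speed at r₁ (vis-viva): v_p = √[μ(2/r₁ − 1/a_t)] = 3.6782 km/s.
First burn Δv₁ = |v_p − v₁| = 0.9167 km/s.
Circular speed at r₂: v₂ = √(μ/r₂) = 0.985404 km/s.
Transfer-orbit speed at r₂: v_a = √[μ(2/r₂ − 1/a_t)] = 0.468353 km/s.
Second burn Δv₂ = |v₂ − v_a| = 0.5171 km/s.
Total Δv = Δv₁ + Δv₂ = 1.434 km/s.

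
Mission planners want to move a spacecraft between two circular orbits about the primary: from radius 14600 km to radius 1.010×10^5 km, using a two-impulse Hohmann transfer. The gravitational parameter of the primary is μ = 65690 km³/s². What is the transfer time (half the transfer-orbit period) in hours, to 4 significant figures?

Semi-major axis of the transfer orbit: a_t = (14600 + 1.010×10^5)/2 = 57800 km.
Transfer time t = π√(a_t³/μ) = π√((57800)³ / 65690) = 1.703×10^5 s.
Converting: 1.703×10^5 s ÷ 3600 s/hour = 47.31 hours.

t = 47.31 hours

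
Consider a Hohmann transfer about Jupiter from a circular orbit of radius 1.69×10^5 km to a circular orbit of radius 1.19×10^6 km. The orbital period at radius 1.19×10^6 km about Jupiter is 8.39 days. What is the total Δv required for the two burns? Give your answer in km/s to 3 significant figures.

Δv = 14.0 km/s

From Kepler's third law T² = 4π²r³/μ at r = 1.19×10^6 km, T = 8.39 days = 8.39 × 86400 s = 7.24896×10^5 s: μ = 4π²r³/T² = 1.26605×10^8 km³/s².
Transfer-ellipse semi-major axis a_t = (r₁ + r₂)/2 = (1.690×10^5 + 1.190×10^6)/2 = 6.795×10^5 km.
Circular speed at r₁: v₁ = √(μ/r₁) = √(1.26605×10^8/1.690×10^5) = 27.370 km/s.
On the transfer ellipse at r₁, vis-viva gives v_p = √[μ(2/r₁ − 1/a_t)] = 36.221 km/s.
First burn Δv₁ = |v_p − v₁| = 8.851 km/s.
At r₂, v₂ = √(μ/r₂) = 10.315 km/s.
Transfer-orbit speed at r₂: v_a = √[μ(2/r₂ − 1/a_t)] = 5.1440 km/s.
Second burn Δv₂ = |v₂ − v_a| = 5.171 km/s.
Δv = Δv₁ + Δv₂ = 8.851 + 5.171 = 14.02 km/s.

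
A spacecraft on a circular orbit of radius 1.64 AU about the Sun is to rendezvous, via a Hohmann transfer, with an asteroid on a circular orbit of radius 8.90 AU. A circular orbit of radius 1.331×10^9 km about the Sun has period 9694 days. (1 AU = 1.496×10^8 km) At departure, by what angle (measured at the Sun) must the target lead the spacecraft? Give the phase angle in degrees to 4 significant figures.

φ = 97.98°

From Kepler's third law T² = 4π²r³/μ at r = 1.331×10^9 km, T = 9694 days = 9694 × 86400 s = 8.375616×10^8 s: μ = 4π²r³/T² = 1.32697×10^11 km³/s².
In km: r₁ = 1.64 × 1.496×10^8 = 2.45344×10^8 km; r₂ = 8.90 × 1.496×10^8 = 1.33144×10^9 km.
The Hohmann ellipse has a_t = (r₁ + r₂)/2 = 7.88392×10^8 km.
Transfer time t = π√(a_t³/μ) = 1.90912×10^8 s.
Target angular speed ω₂ = √(μ/r₂³) = 7.49804×10^-9 rad/s.
Angle swept by the target during transfer: ω₂·t = 1.4315 rad = 82.02°.
The spacecraft traverses 180° on the transfer ellipse, so the target must lead by 180° − 82.02° = 97.98°.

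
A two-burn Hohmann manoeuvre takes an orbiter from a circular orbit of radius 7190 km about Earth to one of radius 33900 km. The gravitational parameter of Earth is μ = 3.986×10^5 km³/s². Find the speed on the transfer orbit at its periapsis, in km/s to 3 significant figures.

v = 9.56 km/s

The Hohmann ellipse has a_t = (r₁ + r₂)/2 = 20545 km.
At periapsis, r = 7190 km.
Vis-viva: v = √[μ(2/r − 1/a_t)] = √[3.986×10^5 × (2/7190 − 1/20545)] = 9.564 km/s.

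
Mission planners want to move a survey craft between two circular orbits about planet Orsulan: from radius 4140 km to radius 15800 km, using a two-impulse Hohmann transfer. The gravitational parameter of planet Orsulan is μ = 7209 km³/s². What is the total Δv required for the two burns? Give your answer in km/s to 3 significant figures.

The Hohmann ellipse has a_t = (r₁ + r₂)/2 = 9970 km.
Circular speed at r₁: v₁ = √(μ/r₁) = √(7209/4140) = 1.3196 km/s.
Transfer-orbit speed at r₁ (vis-viva equation): v_p = √[μ(2/r₁ − 1/a_t)] = 1.6612 km/s.
First burn Δv₁ = |v_p − v₁| = 0.3416 km/s.
At r₂, v₂ = √(μ/r₂) = 0.6755 km/s.
Transfer-orbit speed at r₂: v_a = √[μ(2/r₂ − 1/a_t)] = 0.4353 km/s.
Second burn Δv₂ = |v₂ − v_a| = 0.2402 km/s.
Total Δv = Δv₁ + Δv₂ = 0.5818 km/s.

Δv = 0.582 km/s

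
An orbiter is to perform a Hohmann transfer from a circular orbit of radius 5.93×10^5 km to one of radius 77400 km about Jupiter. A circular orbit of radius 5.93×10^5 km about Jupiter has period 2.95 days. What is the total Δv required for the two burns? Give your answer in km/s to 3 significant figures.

From Kepler's third law T² = 4π²r³/μ at r = 5.93×10^5 km, T = 2.95 days = 2.95 × 86400 s = 2.5488×10^5 s: μ = 4π²r³/T² = 1.26722×10^8 km³/s².
The Hohmann ellipse has a_t = (r₁ + r₂)/2 = 3.352×10^5 km.
At r₁ the circular-orbit speed is v₁ = √(μ/r₁) = 14.6184 km/s.
On the transfer ellipse at r₁, vis-viva gives v_a = √[μ(2/r₁ − 1/a_t)] = 7.02453 km/s.
First burn Δv₁ = |v_a − v₁| = 7.594 km/s.
At r₂, v₂ = √(μ/r₂) = 40.46 km/s.
Transfer-orbit speed at r₂: v_p = √[μ(2/r₂ − 1/a_t)] = 53.82 km/s.
Second burn Δv₂ = |v₂ − v_p| = 13.36 km/s.
Total Δv = Δv₁ + Δv₂ = 20.95 km/s.

Δv = 20.9 km/s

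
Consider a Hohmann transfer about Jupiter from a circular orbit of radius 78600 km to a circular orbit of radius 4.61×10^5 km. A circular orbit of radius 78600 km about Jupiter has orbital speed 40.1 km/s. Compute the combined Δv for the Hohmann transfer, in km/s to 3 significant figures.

From the circular-orbit relation v² = μ/r at r = 78600 km: μ = v²r = (40.1)² × 78600 = 1.26390×10^8 km³/s².
The Hohmann ellipse has a_t = (r₁ + r₂)/2 = 2.698×10^5 km.
At r₁ the circular-orbit speed is v₁ = √(μ/r₁) = 40.10 km/s.
On the transfer ellipse at r₁, vis-viva equation gives v_p = √[μ(2/r₁ − 1/a_t)] = 52.42 km/s.
First burn Δv₁ = |v_p − v₁| = 12.32 km/s.
At r₂, v₂ = √(μ/r₂) = 16.558 km/s.
Transfer-orbit speed at r₂: v_a = √[μ(2/r₂ − 1/a_t)] = 8.9371 km/s.
Second burn Δv₂ = |v₂ − v_a| = 7.621 km/s.
Δv = Δv₁ + Δv₂ = 12.32 + 7.621 = 19.94 km/s.

Δv = 19.9 km/s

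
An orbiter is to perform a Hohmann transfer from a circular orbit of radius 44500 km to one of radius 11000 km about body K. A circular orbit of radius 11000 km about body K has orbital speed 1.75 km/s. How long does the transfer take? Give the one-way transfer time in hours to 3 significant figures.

t = 22.0 hours

From the circular-orbit relation v² = μ/r at r = 11000 km: μ = v²r = (1.75)² × 11000 = 33687.5 km³/s².
Transfer-ellipse semi-major axis a_t = (r₁ + r₂)/2 = (44500 + 11000)/2 = 27750 km.
Transfer time t = π√(a_t³/μ) = π√((27750)³ / 33687.5) = 79120 s.
Converting: 79120 s ÷ 3600 s/hour = 22.0 hours.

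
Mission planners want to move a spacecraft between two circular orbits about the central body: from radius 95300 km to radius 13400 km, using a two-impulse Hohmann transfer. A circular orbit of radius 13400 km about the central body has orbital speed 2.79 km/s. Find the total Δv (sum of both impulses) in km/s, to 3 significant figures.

From the circular-orbit relation v² = μ/r at r = 13400 km: μ = v²r = (2.79)² × 13400 = 1.04307×10^5 km³/s².
Transfer-ellipse semi-major axis a_t = (r₁ + r₂)/2 = (95300 + 13400)/2 = 54350 km.
Circular speed at r₁: v₁ = √(μ/r₁) = √(1.04307×10^5/95300) = 1.0462 km/s.
On the transfer ellipse at r₁, vis-viva gives v_a = √[μ(2/r₁ − 1/a_t)] = 0.51947 km/s.
First burn Δv₁ = |v_a − v₁| = 0.5267 km/s.
Circular speed at r₂: v₂ = √(μ/r₂) = 2.7900 km/s.
Transfer-orbit speed at r₂: v_p = √[μ(2/r₂ − 1/a_t)] = 3.6945 km/s.
Second burn Δv₂ = |v₂ − v_p| = 0.9045 km/s.
Total Δv = Δv₁ + Δv₂ = 1.431 km/s.

Δv = 1.43 km/s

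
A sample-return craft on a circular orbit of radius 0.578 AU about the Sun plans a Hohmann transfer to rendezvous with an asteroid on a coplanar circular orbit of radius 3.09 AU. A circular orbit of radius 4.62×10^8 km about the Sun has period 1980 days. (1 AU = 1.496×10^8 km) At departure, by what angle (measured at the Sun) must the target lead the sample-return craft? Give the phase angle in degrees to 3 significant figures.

From Kepler's third law T² = 4π²r³/μ at r = 4.62×10^8 km, T = 1980 days = 1980 × 86400 s = 1.71072×10^8 s: μ = 4π²r³/T² = 1.33023×10^11 km³/s².
In km: r₁ = 0.578 × 1.496×10^8 = 8.64688×10^7 km; r₂ = 3.09 × 1.496×10^8 = 4.62264×10^8 km.
The Hohmann ellipse has a_t = (r₁ + r₂)/2 = 2.743664×10^8 km.
Transfer time t = π√(a_t³/μ) = 3.9146×10^7 s.
The target's mean motion on its circular orbit is ω₂ = √(μ/r₂³) = 3.6697×10^-8 rad/s.
Angle swept by the target during transfer: ω₂·t = 1.4365 rad = 82.31°.
Arrival is 180° from departure on the ellipse, so φ = 180° − 82.31° = 97.7°.

φ = 97.7°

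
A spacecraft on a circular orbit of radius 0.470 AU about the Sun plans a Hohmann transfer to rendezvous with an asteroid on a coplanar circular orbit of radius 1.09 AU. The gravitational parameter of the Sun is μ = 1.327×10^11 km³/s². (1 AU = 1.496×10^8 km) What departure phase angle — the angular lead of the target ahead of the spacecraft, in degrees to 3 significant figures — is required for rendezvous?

In km: r₁ = 0.470 × 1.496×10^8 = 7.0312×10^7 km; r₂ = 1.09 × 1.496×10^8 = 1.63064×10^8 km.
Semi-major axis of the transfer orbit: a_t = (7.0312×10^7 + 1.63064×10^8)/2 = 1.16688×10^8 km.
Transfer time t = π√(a_t³/μ) = 1.0871×10^7 s.
The target's mean motion on its circular orbit is ω₂ = √(μ/r₂³) = 1.7494×10^-7 rad/s.
Angle swept by the target during transfer: ω₂·t = 1.902 rad = 109.0°.
Arrival is 180° from departure on the ellipse, so φ = 180° − 109.0° = 71.0°.

φ = 71.0°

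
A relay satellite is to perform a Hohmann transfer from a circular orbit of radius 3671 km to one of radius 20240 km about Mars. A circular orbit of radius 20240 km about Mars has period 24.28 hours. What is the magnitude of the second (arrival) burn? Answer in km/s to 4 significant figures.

From Kepler's third law T² = 4π²r³/μ at r = 20240 km, T = 24.28 hours = 24.28 × 3600 s = 87408 s: μ = 4π²r³/T² = 42843.9 km³/s².
Transfer-ellipse semi-major axis a_t = (r₁ + r₂)/2 = (3671 + 20240)/2 = 11955.5 km.
On the circular orbit at r = 20240 km, v_c = √(μ/r) = 1.4549 km/s.
Transfer-orbit speed at the same r (vis-viva, a = a_t): v_t = √[μ(2/r − 1/a_t)] = 0.80621 km/s.
Δv₂ = |v_t − v_c| = |0.80621 − 1.4549| = 0.6487 km/s.

Δv₂ = 0.6487 km/s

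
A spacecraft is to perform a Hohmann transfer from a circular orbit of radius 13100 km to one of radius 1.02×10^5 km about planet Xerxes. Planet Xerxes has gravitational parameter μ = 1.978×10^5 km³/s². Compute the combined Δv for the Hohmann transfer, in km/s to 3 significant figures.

The Hohmann ellipse has a_t = (r₁ + r₂)/2 = 57550 km.
Circular speed at r₁: v₁ = √(μ/r₁) = √(1.978×10^5/13100) = 3.88577 km/s.
On the transfer ellipse at r₁, vis-viva gives v_p = √[μ(2/r₁ − 1/a_t)] = 5.17315 km/s.
First burn Δv₁ = |v_p − v₁| = 1.2874 km/s.
At r₂, v₂ = √(μ/r₂) = 1.392557 km/s.
Transfer-orbit speed at r₂: v_a = √[μ(2/r₂ − 1/a_t)] = 0.6643945 km/s.
Second burn Δv₂ = |v₂ − v_a| = 0.72816 km/s.
Δv = Δv₁ + Δv₂ = 1.2874 + 0.72816 = 2.016 km/s.

Δv = 2.02 km/s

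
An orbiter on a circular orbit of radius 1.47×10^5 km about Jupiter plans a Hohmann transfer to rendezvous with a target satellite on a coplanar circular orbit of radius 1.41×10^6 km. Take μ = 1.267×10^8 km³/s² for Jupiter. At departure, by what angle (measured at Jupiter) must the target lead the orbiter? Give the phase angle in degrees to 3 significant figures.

φ = 106°

The Hohmann ellipse has a_t = (r₁ + r₂)/2 = 7.785×10^5 km.
Transfer time t = π√(a_t³/μ) = 1.917×10^5 s.
The target's mean motion on its circular orbit is ω₂ = √(μ/r₂³) = 6.723×10^-6 rad/s.
Angle swept by the target during transfer: ω₂·t = 1.289 rad = 73.85°.
The orbiter traverses 180° on the transfer ellipse, so the target must lead by 180° − 73.85° = 106°.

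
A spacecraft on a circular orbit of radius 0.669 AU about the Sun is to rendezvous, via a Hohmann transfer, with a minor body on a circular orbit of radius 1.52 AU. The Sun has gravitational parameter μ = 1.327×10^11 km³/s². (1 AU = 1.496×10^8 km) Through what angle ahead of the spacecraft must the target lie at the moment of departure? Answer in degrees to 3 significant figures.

In km: r₁ = 0.669 × 1.496×10^8 = 1.000824×10^8 km; r₂ = 1.52 × 1.496×10^8 = 2.27392×10^8 km.
The Hohmann ellipse has a_t = (r₁ + r₂)/2 = 1.637372×10^8 km.
The half-period of the transfer ellipse is t = π√(a_t³/μ) = 1.8069×10^7 s.
The target's mean motion on its circular orbit is ω₂ = √(μ/r₂³) = 1.0624×10^-7 rad/s.
Angle swept by the target during transfer: ω₂·t = 1.920 rad = 110.0°.
Arrival is 180° from departure on the ellipse, so φ = 180° − 110.0° = 70.0°.

φ = 70.0°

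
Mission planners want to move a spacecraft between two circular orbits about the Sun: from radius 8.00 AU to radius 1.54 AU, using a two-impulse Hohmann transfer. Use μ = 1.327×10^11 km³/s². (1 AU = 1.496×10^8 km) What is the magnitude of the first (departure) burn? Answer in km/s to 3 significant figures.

Δv₁ = 4.55 km/s

In km: r₁ = 8.00 × 1.496×10^8 = 1.1968×10^9 km; r₂ = 1.54 × 1.496×10^8 = 2.30384×10^8 km.
Transfer-ellipse semi-major axis a_t = (r₁ + r₂)/2 = (1.1968×10^9 + 2.30384×10^8)/2 = 7.13592×10^8 km.
Circular speed at r = 1.1968×10^9 km: v_c = √(μ/r) = 10.53 km/s.
Vis-viva on the transfer ellipse at r = 1.1968×10^9 km gives v_t = √[μ(2/r − 1/a_t)] = 5.983 km/s.
Δv₁ = |v_t − v_c| = |5.983 − 10.53| = 4.547 km/s.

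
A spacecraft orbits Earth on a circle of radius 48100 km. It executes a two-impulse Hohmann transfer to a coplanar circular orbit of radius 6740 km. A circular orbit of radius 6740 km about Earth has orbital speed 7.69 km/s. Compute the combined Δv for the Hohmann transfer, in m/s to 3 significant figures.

From the circular-orbit relation v² = μ/r at r = 6740 km: μ = v²r = (7.69)² × 6740 = 3.98577×10^5 km³/s².
The Hohmann ellipse has a_t = (r₁ + r₂)/2 = 27420 km.
Circular speed at r₁: v₁ = √(μ/r₁) = √(3.98577×10^5/48100) = 2.878616 km/s.
Transfer-orbit speed at r₁ (v² = μ(2/r − 1/a)): v_a = √[μ(2/r₁ − 1/a_t)] = 1.427184 km/s.
First burn Δv₁ = |v_a − v₁| = 1.45143 km/s.
At r₂, v₂ = √(μ/r₂) = 7.69000 km/s.
Transfer-orbit speed at r₂: v_p = √[μ(2/r₂ − 1/a_t)] = 10.1851 km/s.
Second burn Δv₂ = |v₂ − v_p| = 2.49510 km/s.
Δv = Δv₁ + Δv₂ = 1.45143 + 2.49510 = 3.947 km/s.

Δv = 3950 m/s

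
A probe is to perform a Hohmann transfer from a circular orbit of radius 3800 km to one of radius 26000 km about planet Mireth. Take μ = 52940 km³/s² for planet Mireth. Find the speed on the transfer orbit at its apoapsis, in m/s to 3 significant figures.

Transfer-ellipse semi-major axis a_t = (r₁ + r₂)/2 = (3800 + 26000)/2 = 14900 km.
At apoapsis, r = 26000 km.
From the vis-viva equation, v = √[μ(2/r − 1/a_t)] = 0.7206 km/s.

v = 721 m/s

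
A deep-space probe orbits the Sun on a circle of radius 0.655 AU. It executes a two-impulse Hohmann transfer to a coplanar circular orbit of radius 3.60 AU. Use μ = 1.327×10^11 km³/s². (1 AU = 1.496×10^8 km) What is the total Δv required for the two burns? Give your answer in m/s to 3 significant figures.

In km: r₁ = 0.655 × 1.496×10^8 = 9.7988×10^7 km; r₂ = 3.60 × 1.496×10^8 = 5.3856×10^8 km.
Transfer-ellipse semi-major axis a_t = (r₁ + r₂)/2 = (9.7988×10^7 + 5.3856×10^8)/2 = 3.18274×10^8 km.
At r₁ the circular-orbit speed is v₁ = √(μ/r₁) = 36.80 km/s.
On the transfer ellipse at r₁, vis-viva equation gives v_p = √[μ(2/r₁ − 1/a_t)] = 47.87 km/s.
First burn Δv₁ = |v_p − v₁| = 11.07 km/s.
At r₂, v₂ = √(μ/r₂) = 15.697 km/s.
Transfer-orbit speed at r₂: v_a = √[μ(2/r₂ − 1/a_t)] = 8.7097 km/s.
Second burn Δv₂ = |v₂ − v_a| = 6.987 km/s.
Δv = Δv₁ + Δv₂ = 11.07 + 6.987 = 18.06 km/s.

Δv = 18100 m/s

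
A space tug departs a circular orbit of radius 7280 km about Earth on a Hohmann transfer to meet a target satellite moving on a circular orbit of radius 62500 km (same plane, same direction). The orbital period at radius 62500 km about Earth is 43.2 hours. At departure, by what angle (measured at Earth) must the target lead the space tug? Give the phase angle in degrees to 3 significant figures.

From Kepler's third law T² = 4π²r³/μ at r = 62500 km, T = 43.2 hours = 43.2 × 3600 s = 1.5552×10^5 s: μ = 4π²r³/T² = 3.98499×10^5 km³/s².
Transfer-ellipse semi-major axis a_t = (r₁ + r₂)/2 = (7280 + 62500)/2 = 34890 km.
Transfer time t = π√(a_t³/μ) = 32433 s.
Target angular speed ω₂ = √(μ/r₂³) = 4.0401×10^-5 rad/s.
Angle swept by the target during transfer: ω₂·t = 1.31033 rad = 75.08°.
Arrival is 180° from departure on the ellipse, so φ = 180° − 75.08° = 105°.

φ = 105°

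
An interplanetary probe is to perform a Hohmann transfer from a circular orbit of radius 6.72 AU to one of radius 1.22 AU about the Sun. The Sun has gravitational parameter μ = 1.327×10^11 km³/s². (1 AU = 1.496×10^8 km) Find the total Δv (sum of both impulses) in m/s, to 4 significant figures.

Δv = 13240 m/s

In km: r₁ = 6.72 × 1.496×10^8 = 1.005312×10^9 km; r₂ = 1.22 × 1.496×10^8 = 1.82512×10^8 km.
The Hohmann ellipse has a_t = (r₁ + r₂)/2 = 5.93912×10^8 km.
At r₁ the circular-orbit speed is v₁ = √(μ/r₁) = 11.489 km/s.
On the transfer ellipse at r₁, vis-viva gives v_a = √[μ(2/r₁ − 1/a_t)] = 6.3690 km/s.
First burn Δv₁ = |v_a − v₁| = 5.120 km/s.
At r₂, v₂ = √(μ/r₂) = 26.9643 km/s.
Transfer-orbit speed at r₂: v_p = √[μ(2/r₂ − 1/a_t)] = 35.0816 km/s.
Second burn Δv₂ = |v₂ − v_p| = 8.117 km/s.
Δv = Δv₁ + Δv₂ = 5.120 + 8.117 = 13.24 km/s.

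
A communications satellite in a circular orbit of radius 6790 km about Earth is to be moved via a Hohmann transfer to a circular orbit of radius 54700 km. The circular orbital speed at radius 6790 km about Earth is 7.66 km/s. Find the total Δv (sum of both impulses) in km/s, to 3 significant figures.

Δv = 3.99 km/s

From the circular-orbit relation v² = μ/r at r = 6790 km: μ = v²r = (7.66)² × 6790 = 3.98407×10^5 km³/s².
The Hohmann ellipse has a_t = (r₁ + r₂)/2 = 30745 km.
At r₁ the circular-orbit speed is v₁ = √(μ/r₁) = 7.6600 km/s.
On the transfer ellipse at r₁, vis-viva gives v_p = √[μ(2/r₁ − 1/a_t)] = 10.217 km/s.
First burn Δv₁ = |v_p − v₁| = 2.557 km/s.
Circular speed at r₂: v₂ = √(μ/r₂) = 2.699 km/s.
Transfer-orbit speed at r₂: v_a = √[μ(2/r₂ − 1/a_t)] = 1.268 km/s.
Second burn Δv₂ = |v₂ − v_a| = 1.431 km/s.
Total Δv = Δv₁ + Δv₂ = 3.988 km/s.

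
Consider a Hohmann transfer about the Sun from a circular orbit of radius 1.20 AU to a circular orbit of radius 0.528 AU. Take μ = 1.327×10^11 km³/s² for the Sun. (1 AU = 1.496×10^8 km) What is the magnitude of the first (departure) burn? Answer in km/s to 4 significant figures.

Δv₁ = 5.934 km/s

In km: r₁ = 1.20 × 1.496×10^8 = 1.7952×10^8 km; r₂ = 0.528 × 1.496×10^8 = 7.89888×10^7 km.
The Hohmann ellipse has a_t = (r₁ + r₂)/2 = 1.292544×10^8 km.
On the circular orbit at r = 1.7952×10^8 km, v_c = √(μ/r) = 27.188 km/s.
Transfer-orbit speed at the same r (vis-viva, a = a_t): v_t = √[μ(2/r − 1/a_t)] = 21.254 km/s.
Δv₁ = |v_t − v_c| = |21.254 − 27.188| = 5.934 km/s.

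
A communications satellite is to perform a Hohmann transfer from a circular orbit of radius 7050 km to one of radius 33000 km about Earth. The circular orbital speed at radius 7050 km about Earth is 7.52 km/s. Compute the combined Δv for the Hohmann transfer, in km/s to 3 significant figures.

From the circular-orbit relation v² = μ/r at r = 7050 km: μ = v²r = (7.52)² × 7050 = 3.98680×10^5 km³/s².
The Hohmann ellipse has a_t = (r₁ + r₂)/2 = 20025 km.
Circular speed at r₁: v₁ = √(μ/r₁) = √(3.98680×10^5/7050) = 7.520 km/s.
Transfer-orbit speed at r₁ (vis-viva equation): v_p = √[μ(2/r₁ − 1/a_t)] = 9.654 km/s.
First burn Δv₁ = |v_p − v₁| = 2.134 km/s.
Circular speed at r₂: v₂ = √(μ/r₂) = 3.4758 km/s.
Transfer-orbit speed at r₂: v_a = √[μ(2/r₂ − 1/a_t)] = 2.0624 km/s.
Second burn Δv₂ = |v₂ − v_a| = 1.413 km/s.
Δv = Δv₁ + Δv₂ = 2.134 + 1.413 = 3.547 km/s.

Δv = 3.55 km/s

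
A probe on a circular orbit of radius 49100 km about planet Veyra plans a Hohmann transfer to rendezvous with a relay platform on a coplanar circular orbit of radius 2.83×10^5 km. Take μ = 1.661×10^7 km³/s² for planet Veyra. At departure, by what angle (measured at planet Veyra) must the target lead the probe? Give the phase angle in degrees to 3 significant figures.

The Hohmann ellipse has a_t = (r₁ + r₂)/2 = 1.6605×10^5 km.
The half-period of the transfer ellipse is t = π√(a_t³/μ) = 52160 s.
Target angular speed ω₂ = √(μ/r₂³) = 2.707×10^-5 rad/s.
Angle swept by the target during transfer: ω₂·t = 1.412 rad = 80.90°.
Arrival is 180° from departure on the ellipse, so φ = 180° − 80.90° = 99.1°.

φ = 99.1°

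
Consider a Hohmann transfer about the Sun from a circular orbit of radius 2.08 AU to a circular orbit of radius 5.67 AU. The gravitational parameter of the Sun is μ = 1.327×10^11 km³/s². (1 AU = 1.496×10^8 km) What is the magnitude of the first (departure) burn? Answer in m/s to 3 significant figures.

Δv₁ = 4330 m/s

In km: r₁ = 2.08 × 1.496×10^8 = 3.11168×10^8 km; r₂ = 5.67 × 1.496×10^8 = 8.48232×10^8 km.
The Hohmann ellipse has a_t = (r₁ + r₂)/2 = 5.797×10^8 km.
On the circular orbit at r = 3.11168×10^8 km, v_c = √(μ/r) = 20.651 km/s.
Vis-viva on the transfer ellipse at r = 3.11168×10^8 km gives v_t = √[μ(2/r − 1/a_t)] = 24.980 km/s.
Δv₁ = |v_t − v_c| = |24.980 − 20.651| = 4.329 km/s.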